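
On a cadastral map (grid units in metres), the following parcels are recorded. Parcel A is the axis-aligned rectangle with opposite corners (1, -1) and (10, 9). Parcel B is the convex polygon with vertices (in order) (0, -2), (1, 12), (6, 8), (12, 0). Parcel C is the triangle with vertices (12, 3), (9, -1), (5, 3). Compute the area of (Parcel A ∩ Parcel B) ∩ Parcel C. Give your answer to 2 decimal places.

11.08

The region (Parcel A ∩ Parcel B) ∩ Parcel C is the polygon with vertices (8.571,-0.571), (5,3), (9.75,3), (10,2.667), (10,0.333), (9.429,-0.429).
By the shoelace formula its area is 11.08.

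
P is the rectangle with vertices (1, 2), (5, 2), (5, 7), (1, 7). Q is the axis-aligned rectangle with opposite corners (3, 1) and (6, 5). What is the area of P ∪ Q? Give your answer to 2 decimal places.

By inclusion–exclusion:
Individual areas: |P| = 20, |Q| = 12.
|P∩Q|: x∈[3,5], y∈[2,5] → 2·3 = 6.
|P ∪ Q| = 32 − 6 = 26.00.

26.00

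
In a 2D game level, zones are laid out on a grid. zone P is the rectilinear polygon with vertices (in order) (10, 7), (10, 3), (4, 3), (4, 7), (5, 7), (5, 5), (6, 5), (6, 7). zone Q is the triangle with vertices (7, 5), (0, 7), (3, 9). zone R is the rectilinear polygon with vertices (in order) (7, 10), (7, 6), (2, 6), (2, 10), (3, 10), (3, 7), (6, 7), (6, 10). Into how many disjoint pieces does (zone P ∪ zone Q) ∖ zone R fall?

(zone P ∪ zone Q) ∖ zone R splits into 3 disjoint pieces (area 20.6071, area 1.9048, area 2).

3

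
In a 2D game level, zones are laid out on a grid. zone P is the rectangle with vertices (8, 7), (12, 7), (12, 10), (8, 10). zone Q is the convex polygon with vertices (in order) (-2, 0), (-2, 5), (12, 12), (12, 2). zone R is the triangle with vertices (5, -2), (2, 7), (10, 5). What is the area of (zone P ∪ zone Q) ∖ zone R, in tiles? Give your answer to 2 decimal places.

|zone P ∪ zone Q| = 105.
|(zone P ∪ zone Q) ∩ zone R| = 27.9886.
|(zone P ∪ zone Q) ∖ zone R| = 105 − 27.9886 = 77.01.

77.01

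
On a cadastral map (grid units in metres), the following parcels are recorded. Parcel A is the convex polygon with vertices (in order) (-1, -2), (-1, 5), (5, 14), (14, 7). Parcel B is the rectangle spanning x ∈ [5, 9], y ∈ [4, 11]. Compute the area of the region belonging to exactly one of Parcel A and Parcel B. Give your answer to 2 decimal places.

86.02

|Parcel A| = 114, |Parcel B| = 28, |Parcel A∩Parcel B| = 27.9921.
|Parcel A △ Parcel B| = |Parcel A| + |Parcel B| − 2·|Parcel A∩Parcel B| = 114 + 28 − 55.9841 = 86.02.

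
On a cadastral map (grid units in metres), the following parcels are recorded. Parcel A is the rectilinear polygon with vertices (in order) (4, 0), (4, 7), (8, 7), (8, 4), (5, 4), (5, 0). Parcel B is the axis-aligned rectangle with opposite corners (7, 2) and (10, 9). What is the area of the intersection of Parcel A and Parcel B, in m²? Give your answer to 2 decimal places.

3.00

The intersection is the polygon with vertices (8,7), (8,4), (7,4), (7,7).
By the shoelace formula its area is 3.00.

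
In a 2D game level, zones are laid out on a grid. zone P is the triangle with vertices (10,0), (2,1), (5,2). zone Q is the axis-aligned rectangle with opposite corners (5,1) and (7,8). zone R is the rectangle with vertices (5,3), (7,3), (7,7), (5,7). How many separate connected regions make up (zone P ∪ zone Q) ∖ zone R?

(zone P ∪ zone Q) ∖ zone R splits into 2 disjoint pieces (area 8.3, area 2).

2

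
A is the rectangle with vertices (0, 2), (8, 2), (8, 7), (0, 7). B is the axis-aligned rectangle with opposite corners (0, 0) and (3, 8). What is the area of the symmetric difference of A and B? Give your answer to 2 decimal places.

34.00

|A∩B|: x∈[0,3], y∈[2,7] → 3·5 = 15.
|A △ B| = |A| + |B| − 2·|A∩B| = 40 + 24 − 30 = 34.00.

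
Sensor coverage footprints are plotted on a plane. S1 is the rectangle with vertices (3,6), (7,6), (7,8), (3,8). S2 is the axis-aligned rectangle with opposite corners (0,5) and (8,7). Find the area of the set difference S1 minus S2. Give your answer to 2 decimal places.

4.00

|S1∩S2|: x∈[3,7], y∈[6,7] → 4·1 = 4.
|S1| = 8.
|S1 ∖ S2| = |S1| − |S1∩S2| = 8 − 4 = 4.00.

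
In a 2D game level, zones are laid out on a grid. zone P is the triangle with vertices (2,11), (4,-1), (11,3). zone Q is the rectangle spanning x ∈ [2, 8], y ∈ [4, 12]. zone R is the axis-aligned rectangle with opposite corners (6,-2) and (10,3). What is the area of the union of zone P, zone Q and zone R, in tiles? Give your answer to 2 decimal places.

85.23

By inclusion–exclusion:
Individual areas: |zone P| = 46, |zone Q| = 48, |zone R| = 20.
|zone P∩zone Q| = 21.9167.
|zone P∩zone R| = 6.8571.
|zone Q∩zone R| = 0 (no overlap).
|zone P∩zone Q∩zone R| = 0.
|zone P ∪ zone Q ∪ zone R| = 114 − 28.7738 + 0 = 85.23.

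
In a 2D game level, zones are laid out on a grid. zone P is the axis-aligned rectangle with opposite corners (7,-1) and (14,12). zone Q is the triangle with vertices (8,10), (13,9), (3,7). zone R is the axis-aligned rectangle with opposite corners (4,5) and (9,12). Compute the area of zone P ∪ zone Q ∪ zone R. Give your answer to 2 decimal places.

By inclusion–exclusion:
Individual areas: |zone P| = 91, |zone Q| = 10, |zone R| = 35.
|zone P∩zone Q| = 6.8.
|zone P∩zone R|: x∈[7,9], y∈[5,12] → 2·7 = 14.
|zone Q∩zone R| = 6.6.
|zone P∩zone Q∩zone R| = 3.6.
|zone P ∪ zone Q ∪ zone R| = 136 − 27.4 + 3.6 = 112.20.

112.20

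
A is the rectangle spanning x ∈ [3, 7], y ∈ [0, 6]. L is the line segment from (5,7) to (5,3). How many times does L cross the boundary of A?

1

The segment meets the boundary at (5,6).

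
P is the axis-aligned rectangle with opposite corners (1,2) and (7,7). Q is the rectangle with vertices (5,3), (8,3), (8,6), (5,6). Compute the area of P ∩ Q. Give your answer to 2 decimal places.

|P∩Q|: x∈[5,7], y∈[3,6] → 2·3 = 6.

6.00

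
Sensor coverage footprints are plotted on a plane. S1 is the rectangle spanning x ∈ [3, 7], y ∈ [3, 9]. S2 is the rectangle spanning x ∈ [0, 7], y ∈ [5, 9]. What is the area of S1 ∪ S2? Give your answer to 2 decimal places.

By inclusion–exclusion:
Individual areas: |S1| = 24, |S2| = 28.
|S1∩S2|: x∈[3,7], y∈[5,9] → 4·4 = 16.
|S1 ∪ S2| = 52 − 16 = 36.00.

36.00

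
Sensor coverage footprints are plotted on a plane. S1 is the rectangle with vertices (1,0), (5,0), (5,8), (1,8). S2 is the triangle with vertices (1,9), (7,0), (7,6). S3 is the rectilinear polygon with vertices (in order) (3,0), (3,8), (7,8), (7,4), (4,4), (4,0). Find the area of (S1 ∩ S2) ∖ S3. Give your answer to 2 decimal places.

|S1 ∩ S2| = 7.3333.
|(S1 ∩ S2) ∩ S3| = 5.6667.
|(S1 ∩ S2) ∖ S3| = 7.3333 − 5.6667 = 1.67.

1.67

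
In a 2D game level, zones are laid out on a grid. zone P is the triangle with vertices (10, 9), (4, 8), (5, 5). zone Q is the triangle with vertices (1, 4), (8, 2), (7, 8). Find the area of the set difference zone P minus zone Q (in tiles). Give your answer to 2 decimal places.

5.91

|zone P| = 9.5, |zone P∩zone Q| = 3.5896.
|zone P ∖ zone Q| = |zone P| − |zone P∩zone Q| = 9.5 − 3.5896 = 5.91.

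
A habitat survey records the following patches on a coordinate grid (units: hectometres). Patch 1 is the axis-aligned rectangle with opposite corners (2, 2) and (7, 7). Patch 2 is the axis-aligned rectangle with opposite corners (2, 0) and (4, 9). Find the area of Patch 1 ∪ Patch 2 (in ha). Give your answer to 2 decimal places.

33.00

By inclusion–exclusion:
Individual areas: |Patch 1| = 25, |Patch 2| = 18.
|Patch 1∩Patch 2|: x∈[2,4], y∈[2,7] → 2·5 = 10.
|Patch 1 ∪ Patch 2| = 43 − 10 = 33.00.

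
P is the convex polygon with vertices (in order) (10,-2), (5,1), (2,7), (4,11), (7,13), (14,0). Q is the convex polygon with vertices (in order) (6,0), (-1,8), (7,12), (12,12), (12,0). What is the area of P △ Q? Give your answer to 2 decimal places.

|P| = 94, |Q| = 112, |P∩Q| = 80.3191.
|P △ Q| = |P| + |Q| − 2·|P∩Q| = 94 + 112 − 160.6382 = 45.36.

45.36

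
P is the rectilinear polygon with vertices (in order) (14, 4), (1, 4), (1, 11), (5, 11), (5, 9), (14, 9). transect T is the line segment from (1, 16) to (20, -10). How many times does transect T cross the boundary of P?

4

The segment meets the boundary at (9.769,4), (6.115,9), (5,10.526), (4.654,11).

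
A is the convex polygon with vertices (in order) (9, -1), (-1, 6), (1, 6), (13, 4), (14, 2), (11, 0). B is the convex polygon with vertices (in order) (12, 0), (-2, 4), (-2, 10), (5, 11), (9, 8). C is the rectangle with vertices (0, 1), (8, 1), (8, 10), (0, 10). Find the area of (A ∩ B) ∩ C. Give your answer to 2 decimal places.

The region (A ∩ B) ∩ C is the polygon with vertices (1,6), (8,4.833), (8,1.143), (4.517,2.138), (0,5.3), (0,6).
By the shoelace formula its area is 21.40.

21.40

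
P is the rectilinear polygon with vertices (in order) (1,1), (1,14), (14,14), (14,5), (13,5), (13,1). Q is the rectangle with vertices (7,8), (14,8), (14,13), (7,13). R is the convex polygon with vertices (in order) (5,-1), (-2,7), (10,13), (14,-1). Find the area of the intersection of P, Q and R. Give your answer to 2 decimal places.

16.32

The intersection is the polygon with vertices (7,8), (7,11.5), (10,13), (11.429,8).
By the shoelace formula its area is 16.32.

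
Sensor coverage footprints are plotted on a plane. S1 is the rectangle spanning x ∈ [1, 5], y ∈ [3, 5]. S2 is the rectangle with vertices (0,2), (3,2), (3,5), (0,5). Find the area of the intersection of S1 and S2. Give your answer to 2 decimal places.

4.00

|S1∩S2|: x∈[1,3], y∈[3,5] → 2·2 = 4.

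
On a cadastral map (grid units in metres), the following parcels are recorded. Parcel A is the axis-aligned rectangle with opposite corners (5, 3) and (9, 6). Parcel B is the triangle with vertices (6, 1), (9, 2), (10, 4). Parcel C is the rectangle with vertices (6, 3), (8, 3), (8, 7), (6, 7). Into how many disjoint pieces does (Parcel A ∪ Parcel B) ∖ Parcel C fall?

2

(Parcel A ∪ Parcel B) ∖ Parcel C splits into 2 disjoint pieces (area 3, area 5.4583).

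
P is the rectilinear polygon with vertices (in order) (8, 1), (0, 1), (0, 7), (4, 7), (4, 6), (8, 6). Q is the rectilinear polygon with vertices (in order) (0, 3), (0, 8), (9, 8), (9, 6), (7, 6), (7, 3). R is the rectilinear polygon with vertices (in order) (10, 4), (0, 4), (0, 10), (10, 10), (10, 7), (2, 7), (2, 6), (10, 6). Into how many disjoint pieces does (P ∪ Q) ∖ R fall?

2

(P ∪ Q) ∖ R splits into 2 disjoint pieces (area 24, area 7).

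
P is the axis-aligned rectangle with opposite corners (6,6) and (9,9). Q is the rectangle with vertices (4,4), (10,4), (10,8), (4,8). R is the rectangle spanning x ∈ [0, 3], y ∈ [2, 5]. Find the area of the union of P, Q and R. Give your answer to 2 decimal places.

By inclusion–exclusion:
Individual areas: |P| = 9, |Q| = 24, |R| = 9.
|P∩Q|: x∈[6,9], y∈[6,8] → 3·2 = 6.
|P∩R| = 0 (no overlap).
|Q∩R| = 0 (no overlap).
|P∩Q∩R| = 0.
|P ∪ Q ∪ R| = 42 − 6 + 0 = 36.00.

36.00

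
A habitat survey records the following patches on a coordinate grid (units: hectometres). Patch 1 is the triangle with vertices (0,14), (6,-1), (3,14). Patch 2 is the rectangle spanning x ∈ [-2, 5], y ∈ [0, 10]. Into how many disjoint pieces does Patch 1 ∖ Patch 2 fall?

2

Patch 1 ∖ Patch 2 splits into 2 disjoint pieces (area 10.4, area 1.25).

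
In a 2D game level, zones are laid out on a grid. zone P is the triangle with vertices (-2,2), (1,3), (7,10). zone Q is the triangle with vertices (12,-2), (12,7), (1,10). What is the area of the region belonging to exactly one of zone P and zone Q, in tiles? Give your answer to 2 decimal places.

|zone P| = 7.5, |zone Q| = 49.5, |zone P∩zone Q| = 1.1089.
|zone P △ zone Q| = |zone P| + |zone Q| − 2·|zone P∩zone Q| = 7.5 + 49.5 − 2.2178 = 54.78.

54.78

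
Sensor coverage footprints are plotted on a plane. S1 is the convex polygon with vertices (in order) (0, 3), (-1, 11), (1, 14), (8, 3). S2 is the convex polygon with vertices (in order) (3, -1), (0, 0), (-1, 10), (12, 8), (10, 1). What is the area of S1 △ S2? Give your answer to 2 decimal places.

|S1| = 53.5, |S2| = 104.5, |S1∩S2| = 41.711.
|S1 △ S2| = |S1| + |S2| − 2·|S1∩S2| = 53.5 + 104.5 − 83.422 = 74.58.

74.58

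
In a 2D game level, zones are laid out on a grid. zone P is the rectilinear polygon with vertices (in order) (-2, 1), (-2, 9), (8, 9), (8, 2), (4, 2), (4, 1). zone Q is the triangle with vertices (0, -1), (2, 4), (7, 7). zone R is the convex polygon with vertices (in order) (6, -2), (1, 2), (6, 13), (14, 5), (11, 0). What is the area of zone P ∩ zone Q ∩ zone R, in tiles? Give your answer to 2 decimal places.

7.97

The intersection is the polygon with vertices (2,4), (7,7), (1.956,1.235), (1.151,1.879).
By the shoelace formula its area is 7.97.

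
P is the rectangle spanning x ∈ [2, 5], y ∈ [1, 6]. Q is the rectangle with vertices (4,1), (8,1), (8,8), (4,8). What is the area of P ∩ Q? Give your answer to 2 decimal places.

5.00

|P∩Q|: x∈[4,5], y∈[1,6] → 1·5 = 5.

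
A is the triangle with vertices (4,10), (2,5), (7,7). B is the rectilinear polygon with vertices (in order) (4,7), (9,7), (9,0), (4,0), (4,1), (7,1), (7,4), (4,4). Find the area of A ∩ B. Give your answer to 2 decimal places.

1.80

The intersection is the polygon with vertices (4,5.8), (4,7), (7,7).
By the shoelace formula its area is 1.80.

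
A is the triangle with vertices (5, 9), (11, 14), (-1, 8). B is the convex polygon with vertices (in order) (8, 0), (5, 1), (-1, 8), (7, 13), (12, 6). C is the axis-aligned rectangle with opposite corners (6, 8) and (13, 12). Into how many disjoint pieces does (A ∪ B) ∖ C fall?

1

(A ∪ B) ∖ C is a single connected region.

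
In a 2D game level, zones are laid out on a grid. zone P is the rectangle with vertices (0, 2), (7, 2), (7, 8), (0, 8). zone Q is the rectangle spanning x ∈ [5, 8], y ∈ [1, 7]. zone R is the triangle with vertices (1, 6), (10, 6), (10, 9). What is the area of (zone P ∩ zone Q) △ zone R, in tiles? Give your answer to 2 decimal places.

19.50

|zone P ∩ zone Q| = 10.
|(zone P ∩ zone Q) ∩ zone R| = 2.
|(zone P ∩ zone Q) △ zone R| = 10 + 13.5 − 4 = 19.50.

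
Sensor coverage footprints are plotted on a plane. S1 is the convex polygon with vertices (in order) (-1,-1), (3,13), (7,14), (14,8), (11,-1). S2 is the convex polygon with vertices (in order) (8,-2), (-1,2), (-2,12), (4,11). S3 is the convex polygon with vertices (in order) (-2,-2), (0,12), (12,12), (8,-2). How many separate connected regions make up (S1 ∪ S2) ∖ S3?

3

(S1 ∪ S2) ∖ S3 splits into 3 disjoint pieces (area 7.9097, area 8.4762, area 29.7576).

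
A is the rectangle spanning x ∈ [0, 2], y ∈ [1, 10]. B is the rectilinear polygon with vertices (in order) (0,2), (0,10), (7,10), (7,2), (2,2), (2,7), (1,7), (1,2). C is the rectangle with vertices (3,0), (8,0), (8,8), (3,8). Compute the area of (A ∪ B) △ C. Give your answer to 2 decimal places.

|A ∪ B| = 58.
|(A ∪ B) ∩ C| = 24.
|(A ∪ B) △ C| = 58 + 40 − 48 = 50.00.

50.00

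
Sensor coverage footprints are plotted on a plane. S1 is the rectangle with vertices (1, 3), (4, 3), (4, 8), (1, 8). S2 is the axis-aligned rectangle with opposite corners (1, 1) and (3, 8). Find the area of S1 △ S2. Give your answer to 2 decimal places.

9.00

|S1∩S2|: x∈[1,3], y∈[3,8] → 2·5 = 10.
|S1 △ S2| = |S1| + |S2| − 2·|S1∩S2| = 15 + 14 − 20 = 9.00.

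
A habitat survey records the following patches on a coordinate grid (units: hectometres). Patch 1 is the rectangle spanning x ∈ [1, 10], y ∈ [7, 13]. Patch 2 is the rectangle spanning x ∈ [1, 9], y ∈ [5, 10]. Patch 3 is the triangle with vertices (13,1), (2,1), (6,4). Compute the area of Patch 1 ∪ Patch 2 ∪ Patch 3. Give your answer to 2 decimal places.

By inclusion–exclusion:
Individual areas: |Patch 1| = 54, |Patch 2| = 40, |Patch 3| = 16.5.
|Patch 1∩Patch 2|: x∈[1,9], y∈[7,10] → 8·3 = 24.
|Patch 1∩Patch 3| = 0.
|Patch 2∩Patch 3| = 0.
|Patch 1∩Patch 2∩Patch 3| = 0.
|Patch 1 ∪ Patch 2 ∪ Patch 3| = 110.5 − 24 + 0 = 86.50.

86.50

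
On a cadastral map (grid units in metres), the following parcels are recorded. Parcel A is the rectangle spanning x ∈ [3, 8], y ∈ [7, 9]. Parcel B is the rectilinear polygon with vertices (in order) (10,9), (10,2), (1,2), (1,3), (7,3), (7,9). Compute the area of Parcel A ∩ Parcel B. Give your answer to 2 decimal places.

2.00

The intersection is the polygon with vertices (8,7), (7,7), (7,9), (8,9).
By the shoelace formula its area is 2.00.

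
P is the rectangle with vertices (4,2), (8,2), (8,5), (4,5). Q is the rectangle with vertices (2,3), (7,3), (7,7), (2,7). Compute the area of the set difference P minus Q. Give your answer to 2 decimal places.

6.00

|P∩Q|: x∈[4,7], y∈[3,5] → 3·2 = 6.
|P| = 12.
|P ∖ Q| = |P| − |P∩Q| = 12 − 6 = 6.00.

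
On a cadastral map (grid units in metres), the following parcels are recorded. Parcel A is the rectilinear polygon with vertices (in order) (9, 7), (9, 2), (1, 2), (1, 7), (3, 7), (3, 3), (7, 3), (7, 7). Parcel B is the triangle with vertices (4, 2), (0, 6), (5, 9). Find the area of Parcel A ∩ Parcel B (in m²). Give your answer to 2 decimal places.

6.44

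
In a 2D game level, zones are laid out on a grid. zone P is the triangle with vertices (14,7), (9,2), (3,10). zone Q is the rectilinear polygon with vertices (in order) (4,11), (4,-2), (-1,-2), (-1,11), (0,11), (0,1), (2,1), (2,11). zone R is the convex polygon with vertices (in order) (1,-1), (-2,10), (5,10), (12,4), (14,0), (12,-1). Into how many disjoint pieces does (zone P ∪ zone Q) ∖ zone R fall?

4

(zone P ∪ zone Q) ∖ zone R splits into 4 disjoint pieces (area 11.9545, area 1, area 2, area 13.0308).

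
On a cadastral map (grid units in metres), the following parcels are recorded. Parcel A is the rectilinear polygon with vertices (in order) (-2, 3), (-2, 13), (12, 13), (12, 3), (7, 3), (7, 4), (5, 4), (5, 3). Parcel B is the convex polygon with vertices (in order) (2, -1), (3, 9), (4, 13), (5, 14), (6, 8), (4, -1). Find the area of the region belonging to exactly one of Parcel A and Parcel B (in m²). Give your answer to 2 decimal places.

122.68

|Parcel A| = 138, |Parcel B| = 34.5, |Parcel A∩Parcel B| = 24.9111.
|Parcel A △ Parcel B| = |Parcel A| + |Parcel B| − 2·|Parcel A∩Parcel B| = 138 + 34.5 − 49.8222 = 122.68.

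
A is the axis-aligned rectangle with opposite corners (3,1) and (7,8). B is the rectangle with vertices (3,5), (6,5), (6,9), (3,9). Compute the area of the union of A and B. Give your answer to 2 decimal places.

31.00

By inclusion–exclusion:
Individual areas: |A| = 28, |B| = 12.
|A∩B|: x∈[3,6], y∈[5,8] → 3·3 = 9.
|A ∪ B| = 40 − 9 = 31.00.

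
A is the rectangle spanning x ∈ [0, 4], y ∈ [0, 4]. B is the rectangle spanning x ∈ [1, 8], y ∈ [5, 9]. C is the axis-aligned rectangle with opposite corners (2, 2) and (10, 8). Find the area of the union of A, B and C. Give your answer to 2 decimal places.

70.00

By inclusion–exclusion:
Individual areas: |A| = 16, |B| = 28, |C| = 48.
|A∩B| = 0 (no overlap).
|A∩C|: x∈[2,4], y∈[2,4] → 2·2 = 4.
|B∩C|: x∈[2,8], y∈[5,8] → 6·3 = 18.
|A∩B∩C| = 0.
|A ∪ B ∪ C| = 92 − 22 + 0 = 70.00.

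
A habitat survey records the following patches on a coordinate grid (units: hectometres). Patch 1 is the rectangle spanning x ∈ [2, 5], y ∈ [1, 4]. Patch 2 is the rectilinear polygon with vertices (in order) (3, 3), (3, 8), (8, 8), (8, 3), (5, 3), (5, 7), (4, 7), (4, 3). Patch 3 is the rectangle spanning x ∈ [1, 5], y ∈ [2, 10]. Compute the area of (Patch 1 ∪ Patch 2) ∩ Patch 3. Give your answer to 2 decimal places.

11.00

|Patch 1 ∪ Patch 2| = 29.
|(Patch 1 ∪ Patch 2) ∩ Patch 3| = 11.00.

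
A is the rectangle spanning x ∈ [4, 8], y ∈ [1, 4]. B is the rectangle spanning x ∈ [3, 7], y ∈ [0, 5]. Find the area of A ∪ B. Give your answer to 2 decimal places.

By inclusion–exclusion:
Individual areas: |A| = 12, |B| = 20.
|A∩B|: x∈[4,7], y∈[1,4] → 3·3 = 9.
|A ∪ B| = 32 − 9 = 23.00.

23.00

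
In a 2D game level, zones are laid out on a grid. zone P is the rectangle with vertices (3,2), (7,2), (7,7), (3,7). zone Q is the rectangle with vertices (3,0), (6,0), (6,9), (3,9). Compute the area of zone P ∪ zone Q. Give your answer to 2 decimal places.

By inclusion–exclusion:
Individual areas: |zone P| = 20, |zone Q| = 27.
|zone P∩zone Q|: x∈[3,6], y∈[2,7] → 3·5 = 15.
|zone P ∪ zone Q| = 47 − 15 = 32.00.

32.00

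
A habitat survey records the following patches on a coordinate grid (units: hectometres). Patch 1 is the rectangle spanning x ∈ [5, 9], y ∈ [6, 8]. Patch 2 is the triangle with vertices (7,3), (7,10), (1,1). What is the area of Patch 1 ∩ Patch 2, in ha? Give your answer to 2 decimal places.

3.67

The intersection is the polygon with vertices (7,8), (7,6), (5,6), (5,7), (5.667,8).
By the shoelace formula its area is 3.67.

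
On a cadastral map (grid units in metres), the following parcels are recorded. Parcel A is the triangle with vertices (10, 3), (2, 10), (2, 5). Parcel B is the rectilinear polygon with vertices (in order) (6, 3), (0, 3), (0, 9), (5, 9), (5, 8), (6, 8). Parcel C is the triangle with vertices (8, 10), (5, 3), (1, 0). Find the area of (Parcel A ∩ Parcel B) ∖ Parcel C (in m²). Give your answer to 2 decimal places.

11.92

|Parcel A ∩ Parcel B| = 14.4286.
|(Parcel A ∩ Parcel B) ∩ Parcel C| = 2.5085.
|(Parcel A ∩ Parcel B) ∖ Parcel C| = 14.4286 − 2.5085 = 11.92.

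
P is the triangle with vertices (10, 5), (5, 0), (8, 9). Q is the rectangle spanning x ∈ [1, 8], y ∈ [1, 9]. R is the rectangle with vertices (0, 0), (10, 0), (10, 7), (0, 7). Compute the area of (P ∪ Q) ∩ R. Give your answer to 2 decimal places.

|P ∪ Q| = 62.3333.
|(P ∪ Q) ∩ R| = 47.33.

47.33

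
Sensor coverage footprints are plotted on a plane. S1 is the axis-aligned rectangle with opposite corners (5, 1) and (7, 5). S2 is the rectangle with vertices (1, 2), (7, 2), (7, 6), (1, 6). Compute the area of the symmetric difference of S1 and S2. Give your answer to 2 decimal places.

|S1∩S2|: x∈[5,7], y∈[2,5] → 2·3 = 6.
|S1 △ S2| = |S1| + |S2| − 2·|S1∩S2| = 8 + 24 − 12 = 20.00.

20.00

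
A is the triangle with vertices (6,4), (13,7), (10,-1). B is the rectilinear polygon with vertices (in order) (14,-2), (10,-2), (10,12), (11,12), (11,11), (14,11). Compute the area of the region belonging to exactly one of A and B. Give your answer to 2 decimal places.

56.36

|A| = 23.5, |B| = 53, |A∩B| = 10.0714.
|A △ B| = |A| + |B| − 2·|A∩B| = 23.5 + 53 − 20.1429 = 56.36.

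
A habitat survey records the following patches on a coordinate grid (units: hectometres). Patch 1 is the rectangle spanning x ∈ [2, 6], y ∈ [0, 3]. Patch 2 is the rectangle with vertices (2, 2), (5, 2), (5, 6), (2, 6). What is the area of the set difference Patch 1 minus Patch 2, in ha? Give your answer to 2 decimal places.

9.00

|Patch 1∩Patch 2|: x∈[2,5], y∈[2,3] → 3·1 = 3.
|Patch 1| = 12.
|Patch 1 ∖ Patch 2| = |Patch 1| − |Patch 1∩Patch 2| = 12 − 3 = 9.00.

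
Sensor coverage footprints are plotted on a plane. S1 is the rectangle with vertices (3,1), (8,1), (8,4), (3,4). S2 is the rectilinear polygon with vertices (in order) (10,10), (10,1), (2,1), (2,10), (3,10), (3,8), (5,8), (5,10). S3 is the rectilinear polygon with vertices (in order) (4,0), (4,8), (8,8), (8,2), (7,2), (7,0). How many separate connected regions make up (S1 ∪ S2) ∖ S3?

2

(S1 ∪ S2) ∖ S3 splits into 2 disjoint pieces (area 16, area 25).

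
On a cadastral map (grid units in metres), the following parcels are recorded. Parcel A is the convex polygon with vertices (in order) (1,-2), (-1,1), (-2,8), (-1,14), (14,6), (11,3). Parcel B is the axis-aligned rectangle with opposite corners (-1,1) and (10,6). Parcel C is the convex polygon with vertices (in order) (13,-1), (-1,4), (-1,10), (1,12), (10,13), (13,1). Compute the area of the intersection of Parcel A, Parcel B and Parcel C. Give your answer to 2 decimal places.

The intersection is the polygon with vertices (-1,6), (10,6), (10,2.5), (7.167,1.083), (-1,4).
By the shoelace formula its area is 40.17.

40.17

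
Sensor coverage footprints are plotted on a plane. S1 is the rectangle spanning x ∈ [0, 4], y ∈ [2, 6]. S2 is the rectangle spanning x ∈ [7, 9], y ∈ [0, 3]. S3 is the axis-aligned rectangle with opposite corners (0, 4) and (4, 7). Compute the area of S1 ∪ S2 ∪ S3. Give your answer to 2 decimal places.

26.00

By inclusion–exclusion:
Individual areas: |S1| = 16, |S2| = 6, |S3| = 12.
|S1∩S2| = 0 (no overlap).
|S1∩S3|: x∈[0,4], y∈[4,6] → 4·2 = 8.
|S2∩S3| = 0 (no overlap).
|S1∩S2∩S3| = 0.
|S1 ∪ S2 ∪ S3| = 34 − 8 + 0 = 26.00.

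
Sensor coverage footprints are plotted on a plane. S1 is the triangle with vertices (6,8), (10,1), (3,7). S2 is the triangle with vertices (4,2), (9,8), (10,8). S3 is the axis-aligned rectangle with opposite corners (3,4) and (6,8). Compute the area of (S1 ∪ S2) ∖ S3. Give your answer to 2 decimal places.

9.41

|S1 ∪ S2| = 14.8368.
|(S1 ∪ S2) ∩ S3| = 5.4238.
|(S1 ∪ S2) ∖ S3| = 14.8368 − 5.4238 = 9.41.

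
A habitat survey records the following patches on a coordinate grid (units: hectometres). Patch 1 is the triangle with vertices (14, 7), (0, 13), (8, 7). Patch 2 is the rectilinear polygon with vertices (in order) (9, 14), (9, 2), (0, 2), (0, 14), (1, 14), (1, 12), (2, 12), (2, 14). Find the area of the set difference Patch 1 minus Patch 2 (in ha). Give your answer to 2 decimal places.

|Patch 1| = 18, |Patch 1∩Patch 2| = 12.3274.
|Patch 1 ∖ Patch 2| = |Patch 1| − |Patch 1∩Patch 2| = 18 − 12.3274 = 5.67.

5.67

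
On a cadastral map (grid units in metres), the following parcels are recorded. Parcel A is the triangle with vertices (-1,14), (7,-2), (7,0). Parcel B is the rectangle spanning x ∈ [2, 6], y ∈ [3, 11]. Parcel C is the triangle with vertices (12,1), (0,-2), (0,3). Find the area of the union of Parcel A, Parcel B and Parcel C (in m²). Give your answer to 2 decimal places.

64.54

By inclusion–exclusion:
Individual areas: |Parcel A| = 8, |Parcel B| = 32, |Parcel C| = 30.
|Parcel A∩Parcel B| = 3.1964.
|Parcel A∩Parcel C| = 2.2656.
|Parcel B∩Parcel C| = 0.
|Parcel A∩Parcel B∩Parcel C| = 0.
|Parcel A ∪ Parcel B ∪ Parcel C| = 70 − 5.462 + 0 = 64.54.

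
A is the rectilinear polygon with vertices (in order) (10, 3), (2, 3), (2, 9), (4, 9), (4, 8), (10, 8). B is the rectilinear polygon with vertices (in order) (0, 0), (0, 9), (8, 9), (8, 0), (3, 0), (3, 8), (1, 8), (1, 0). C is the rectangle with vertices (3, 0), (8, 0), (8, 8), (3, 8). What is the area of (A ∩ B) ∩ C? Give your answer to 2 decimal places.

The region (A ∩ B) ∩ C is the polygon with vertices (3,8), (4,8), (8,8), (8,3), (3,3).
By the shoelace formula its area is 25.00.

25.00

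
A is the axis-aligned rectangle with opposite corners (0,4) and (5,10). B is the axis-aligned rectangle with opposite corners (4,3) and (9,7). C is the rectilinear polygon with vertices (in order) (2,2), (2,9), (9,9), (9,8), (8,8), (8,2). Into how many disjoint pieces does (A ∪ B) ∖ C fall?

(A ∪ B) ∖ C splits into 2 disjoint pieces (area 15, area 4).

2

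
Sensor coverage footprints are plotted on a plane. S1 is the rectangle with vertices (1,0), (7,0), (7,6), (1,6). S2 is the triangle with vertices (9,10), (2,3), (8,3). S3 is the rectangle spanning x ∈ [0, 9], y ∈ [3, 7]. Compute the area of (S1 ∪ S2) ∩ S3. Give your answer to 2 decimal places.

24.64

The region (S1 ∪ S2) ∩ S3 is the polygon with vertices (1,6), (5,6), (6,7), (8.571,7), (8,3), (7,3), (1,3).
By the shoelace formula its area is 24.64.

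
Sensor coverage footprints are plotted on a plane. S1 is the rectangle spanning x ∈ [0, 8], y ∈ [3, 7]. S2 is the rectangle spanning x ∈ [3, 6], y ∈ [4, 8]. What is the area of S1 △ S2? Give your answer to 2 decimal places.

26.00

|S1∩S2|: x∈[3,6], y∈[4,7] → 3·3 = 9.
|S1 △ S2| = |S1| + |S2| − 2·|S1∩S2| = 32 + 12 − 18 = 26.00.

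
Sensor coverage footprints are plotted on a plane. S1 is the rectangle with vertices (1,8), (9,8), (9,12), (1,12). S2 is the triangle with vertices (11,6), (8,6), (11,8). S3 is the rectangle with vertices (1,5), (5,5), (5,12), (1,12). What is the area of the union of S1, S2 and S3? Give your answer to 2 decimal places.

By inclusion–exclusion:
Individual areas: |S1| = 32, |S2| = 3, |S3| = 28.
|S1∩S2| = 0.
|S1∩S3|: x∈[1,5], y∈[8,12] → 4·4 = 16.
|S2∩S3| = 0.
|S1∩S2∩S3| = 0.
|S1 ∪ S2 ∪ S3| = 63 − 16 + 0 = 47.00.

47.00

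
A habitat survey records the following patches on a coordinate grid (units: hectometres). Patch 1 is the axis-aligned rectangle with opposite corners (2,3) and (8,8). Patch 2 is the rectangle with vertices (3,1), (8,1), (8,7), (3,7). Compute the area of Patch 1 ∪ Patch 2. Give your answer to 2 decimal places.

40.00

By inclusion–exclusion:
Individual areas: |Patch 1| = 30, |Patch 2| = 30.
|Patch 1∩Patch 2|: x∈[3,8], y∈[3,7] → 5·4 = 20.
|Patch 1 ∪ Patch 2| = 60 − 20 = 40.00.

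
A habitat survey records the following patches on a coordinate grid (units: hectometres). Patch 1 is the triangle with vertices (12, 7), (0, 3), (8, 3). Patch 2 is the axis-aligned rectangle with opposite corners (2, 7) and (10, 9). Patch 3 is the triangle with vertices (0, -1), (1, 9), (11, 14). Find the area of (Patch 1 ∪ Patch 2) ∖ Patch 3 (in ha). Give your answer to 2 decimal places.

|Patch 1 ∪ Patch 2| = 32.
|(Patch 1 ∪ Patch 2) ∩ Patch 3| = 11.0705.
|(Patch 1 ∪ Patch 2) ∖ Patch 3| = 32 − 11.0705 = 20.93.

20.93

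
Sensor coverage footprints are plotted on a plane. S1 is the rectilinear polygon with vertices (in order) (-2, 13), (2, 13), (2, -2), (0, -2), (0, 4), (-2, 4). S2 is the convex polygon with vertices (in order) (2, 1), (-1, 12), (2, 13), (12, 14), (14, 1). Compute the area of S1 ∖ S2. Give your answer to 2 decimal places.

30.00

|S1| = 48, |S1∩S2| = 18.
|S1 ∖ S2| = |S1| − |S1∩S2| = 48 − 18 = 30.00.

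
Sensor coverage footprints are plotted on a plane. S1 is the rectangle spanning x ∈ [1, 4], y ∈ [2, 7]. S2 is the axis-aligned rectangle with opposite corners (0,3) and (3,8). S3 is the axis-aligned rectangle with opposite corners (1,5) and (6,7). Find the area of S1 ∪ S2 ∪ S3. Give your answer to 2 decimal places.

By inclusion–exclusion:
Individual areas: |S1| = 15, |S2| = 15, |S3| = 10.
|S1∩S2|: x∈[1,3], y∈[3,7] → 2·4 = 8.
|S1∩S3|: x∈[1,4], y∈[5,7] → 3·2 = 6.
|S2∩S3|: x∈[1,3], y∈[5,7] → 2·2 = 4.
|S1∩S2∩S3| = 4.
|S1 ∪ S2 ∪ S3| = 40 − 18 + 4 = 26.00.

26.00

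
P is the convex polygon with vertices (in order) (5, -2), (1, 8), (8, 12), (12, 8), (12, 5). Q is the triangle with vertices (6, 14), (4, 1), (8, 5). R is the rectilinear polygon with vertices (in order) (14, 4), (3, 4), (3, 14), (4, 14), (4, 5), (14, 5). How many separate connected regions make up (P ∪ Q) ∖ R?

(P ∪ Q) ∖ R splits into 2 disjoint pieces (area 31.1429, area 45.2355).

2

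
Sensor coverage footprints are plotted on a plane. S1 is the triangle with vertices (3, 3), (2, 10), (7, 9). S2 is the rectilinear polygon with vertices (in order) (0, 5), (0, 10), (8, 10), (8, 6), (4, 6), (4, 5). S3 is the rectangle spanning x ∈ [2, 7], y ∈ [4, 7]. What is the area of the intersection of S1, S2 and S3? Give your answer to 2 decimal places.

The intersection is the polygon with vertices (5,6), (4,6), (4,5), (2.714,5), (2.429,7), (5.667,7).
By the shoelace formula its area is 4.19.

4.19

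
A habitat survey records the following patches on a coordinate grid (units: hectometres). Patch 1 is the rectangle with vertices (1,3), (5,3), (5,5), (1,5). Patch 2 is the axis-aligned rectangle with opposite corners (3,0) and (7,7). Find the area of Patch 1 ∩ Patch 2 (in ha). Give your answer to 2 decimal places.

4.00

|Patch 1∩Patch 2|: x∈[3,5], y∈[3,5] → 2·2 = 4.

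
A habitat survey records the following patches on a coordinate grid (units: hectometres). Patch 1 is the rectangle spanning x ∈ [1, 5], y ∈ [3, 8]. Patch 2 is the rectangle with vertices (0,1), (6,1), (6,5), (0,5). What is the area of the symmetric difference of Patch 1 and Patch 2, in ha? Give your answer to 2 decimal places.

28.00

|Patch 1∩Patch 2|: x∈[1,5], y∈[3,5] → 4·2 = 8.
|Patch 1 △ Patch 2| = |Patch 1| + |Patch 2| − 2·|Patch 1∩Patch 2| = 20 + 24 − 16 = 28.00.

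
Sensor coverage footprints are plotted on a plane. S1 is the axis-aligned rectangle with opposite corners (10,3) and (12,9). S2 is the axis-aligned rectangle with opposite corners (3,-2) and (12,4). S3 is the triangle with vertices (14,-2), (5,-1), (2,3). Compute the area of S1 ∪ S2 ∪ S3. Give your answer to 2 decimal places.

65.07

By inclusion–exclusion:
Individual areas: |S1| = 12, |S2| = 54, |S3| = 16.5.
|S1∩S2|: x∈[10,12], y∈[3,4] → 2·1 = 2.
|S1∩S3| = 0.
|S2∩S3| = 15.4306.
|S1∩S2∩S3| = 0.
|S1 ∪ S2 ∪ S3| = 82.5 − 17.4306 + 0 = 65.07.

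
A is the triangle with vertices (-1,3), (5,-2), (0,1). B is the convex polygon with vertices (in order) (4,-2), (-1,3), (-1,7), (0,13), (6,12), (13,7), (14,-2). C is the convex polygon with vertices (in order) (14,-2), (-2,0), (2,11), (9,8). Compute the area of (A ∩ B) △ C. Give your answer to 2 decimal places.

118.63

|A ∩ B| = 1.75.
|(A ∩ B) ∩ C| = 1.3108.
|(A ∩ B) △ C| = 1.75 + 119.5 − 2.6215 = 118.63.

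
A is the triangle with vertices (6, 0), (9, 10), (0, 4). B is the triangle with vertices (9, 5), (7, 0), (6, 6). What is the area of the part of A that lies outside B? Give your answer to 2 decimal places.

33.02

|A| = 36, |A∩B| = 2.9805.
|A ∖ B| = |A| − |A∩B| = 36 − 2.9805 = 33.02.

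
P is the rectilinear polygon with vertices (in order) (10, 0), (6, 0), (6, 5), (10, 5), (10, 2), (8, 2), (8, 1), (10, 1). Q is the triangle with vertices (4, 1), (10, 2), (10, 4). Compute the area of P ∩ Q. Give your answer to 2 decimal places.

5.00

The intersection is the polygon with vertices (6,2), (10,4), (10,2), (8,2), (8,1.667), (6,1.333).
By the shoelace formula its area is 5.00.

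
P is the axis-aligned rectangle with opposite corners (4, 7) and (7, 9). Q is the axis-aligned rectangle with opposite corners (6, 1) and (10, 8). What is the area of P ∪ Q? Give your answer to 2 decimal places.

33.00

By inclusion–exclusion:
Individual areas: |P| = 6, |Q| = 28.
|P∩Q|: x∈[6,7], y∈[7,8] → 1·1 = 1.
|P ∪ Q| = 34 − 1 = 33.00.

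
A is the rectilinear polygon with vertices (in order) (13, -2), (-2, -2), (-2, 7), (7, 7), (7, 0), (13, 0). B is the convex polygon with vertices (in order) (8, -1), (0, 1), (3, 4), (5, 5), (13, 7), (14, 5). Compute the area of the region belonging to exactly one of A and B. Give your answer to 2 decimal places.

|A| = 93, |B| = 58.5, |A∩B| = 27.5.
|A △ B| = |A| + |B| − 2·|A∩B| = 93 + 58.5 − 55 = 96.50.

96.50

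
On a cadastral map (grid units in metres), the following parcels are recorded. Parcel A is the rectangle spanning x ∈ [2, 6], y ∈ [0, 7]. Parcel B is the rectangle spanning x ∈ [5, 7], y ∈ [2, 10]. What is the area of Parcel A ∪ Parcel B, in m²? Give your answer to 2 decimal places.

39.00

By inclusion–exclusion:
Individual areas: |Parcel A| = 28, |Parcel B| = 16.
|Parcel A∩Parcel B|: x∈[5,6], y∈[2,7] → 1·5 = 5.
|Parcel A ∪ Parcel B| = 44 − 5 = 39.00.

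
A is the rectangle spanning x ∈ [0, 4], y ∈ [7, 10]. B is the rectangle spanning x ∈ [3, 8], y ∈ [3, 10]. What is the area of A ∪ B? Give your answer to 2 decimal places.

By inclusion–exclusion:
Individual areas: |A| = 12, |B| = 35.
|A∩B|: x∈[3,4], y∈[7,10] → 1·3 = 3.
|A ∪ B| = 47 − 3 = 44.00.

44.00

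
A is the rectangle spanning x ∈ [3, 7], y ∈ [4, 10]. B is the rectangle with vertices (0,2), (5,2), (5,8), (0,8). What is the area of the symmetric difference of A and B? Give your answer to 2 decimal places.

38.00

|A∩B|: x∈[3,5], y∈[4,8] → 2·4 = 8.
|A △ B| = |A| + |B| − 2·|A∩B| = 24 + 30 − 16 = 38.00.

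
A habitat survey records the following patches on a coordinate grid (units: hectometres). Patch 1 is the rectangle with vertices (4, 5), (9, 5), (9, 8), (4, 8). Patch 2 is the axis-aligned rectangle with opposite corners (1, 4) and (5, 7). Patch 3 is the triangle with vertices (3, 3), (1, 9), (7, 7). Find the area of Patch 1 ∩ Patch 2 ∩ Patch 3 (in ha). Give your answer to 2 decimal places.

2.00

The intersection is the polygon with vertices (4,7), (5,7), (5,5), (4,5).
By the shoelace formula its area is 2.00.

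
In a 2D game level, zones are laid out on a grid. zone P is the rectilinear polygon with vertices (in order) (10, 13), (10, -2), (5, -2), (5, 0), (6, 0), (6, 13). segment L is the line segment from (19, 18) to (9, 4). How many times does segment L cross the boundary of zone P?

1

The segment meets the boundary at (10,5.4).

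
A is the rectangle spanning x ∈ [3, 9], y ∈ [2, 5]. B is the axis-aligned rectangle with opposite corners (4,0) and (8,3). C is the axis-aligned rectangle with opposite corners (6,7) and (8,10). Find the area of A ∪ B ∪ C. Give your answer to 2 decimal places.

By inclusion–exclusion:
Individual areas: |A| = 18, |B| = 12, |C| = 6.
|A∩B|: x∈[4,8], y∈[2,3] → 4·1 = 4.
|A∩C| = 0 (no overlap).
|B∩C| = 0 (no overlap).
|A∩B∩C| = 0.
|A ∪ B ∪ C| = 36 − 4 + 0 = 32.00.

32.00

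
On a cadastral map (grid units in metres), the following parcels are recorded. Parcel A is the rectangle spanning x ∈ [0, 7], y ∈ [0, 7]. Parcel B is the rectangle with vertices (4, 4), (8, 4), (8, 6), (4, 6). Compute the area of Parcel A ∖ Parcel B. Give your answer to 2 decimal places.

|Parcel A∩Parcel B|: x∈[4,7], y∈[4,6] → 3·2 = 6.
|Parcel A| = 49.
|Parcel A ∖ Parcel B| = |Parcel A| − |Parcel A∩Parcel B| = 49 − 6 = 43.00.

43.00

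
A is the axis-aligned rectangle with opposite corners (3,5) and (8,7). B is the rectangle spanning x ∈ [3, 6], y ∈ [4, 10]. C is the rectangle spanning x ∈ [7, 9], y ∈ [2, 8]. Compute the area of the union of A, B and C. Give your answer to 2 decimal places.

By inclusion–exclusion:
Individual areas: |A| = 10, |B| = 18, |C| = 12.
|A∩B|: x∈[3,6], y∈[5,7] → 3·2 = 6.
|A∩C|: x∈[7,8], y∈[5,7] → 1·2 = 2.
|B∩C| = 0 (no overlap).
|A∩B∩C| = 0.
|A ∪ B ∪ C| = 40 − 8 + 0 = 32.00.

32.00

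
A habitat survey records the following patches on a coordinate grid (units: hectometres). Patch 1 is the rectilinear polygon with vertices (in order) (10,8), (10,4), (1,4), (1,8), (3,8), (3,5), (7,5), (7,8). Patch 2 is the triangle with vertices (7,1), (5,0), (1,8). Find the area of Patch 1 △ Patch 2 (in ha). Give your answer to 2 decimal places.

28.67

|Patch 1| = 24, |Patch 2| = 10, |Patch 1∩Patch 2| = 2.6667.
|Patch 1 △ Patch 2| = |Patch 1| + |Patch 2| − 2·|Patch 1∩Patch 2| = 24 + 10 − 5.3333 = 28.67.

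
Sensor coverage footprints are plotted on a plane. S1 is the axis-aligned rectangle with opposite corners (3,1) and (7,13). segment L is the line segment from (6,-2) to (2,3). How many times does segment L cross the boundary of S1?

The segment meets the boundary at (3,1.75), (3.6,1).

2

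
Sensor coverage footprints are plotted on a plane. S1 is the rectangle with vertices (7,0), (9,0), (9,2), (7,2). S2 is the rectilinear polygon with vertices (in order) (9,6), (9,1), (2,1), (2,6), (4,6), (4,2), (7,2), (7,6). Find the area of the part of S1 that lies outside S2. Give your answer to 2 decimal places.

|S1| = 4, |S1∩S2| = 2.
|S1 ∖ S2| = |S1| − |S1∩S2| = 4 − 2 = 2.00.

2.00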